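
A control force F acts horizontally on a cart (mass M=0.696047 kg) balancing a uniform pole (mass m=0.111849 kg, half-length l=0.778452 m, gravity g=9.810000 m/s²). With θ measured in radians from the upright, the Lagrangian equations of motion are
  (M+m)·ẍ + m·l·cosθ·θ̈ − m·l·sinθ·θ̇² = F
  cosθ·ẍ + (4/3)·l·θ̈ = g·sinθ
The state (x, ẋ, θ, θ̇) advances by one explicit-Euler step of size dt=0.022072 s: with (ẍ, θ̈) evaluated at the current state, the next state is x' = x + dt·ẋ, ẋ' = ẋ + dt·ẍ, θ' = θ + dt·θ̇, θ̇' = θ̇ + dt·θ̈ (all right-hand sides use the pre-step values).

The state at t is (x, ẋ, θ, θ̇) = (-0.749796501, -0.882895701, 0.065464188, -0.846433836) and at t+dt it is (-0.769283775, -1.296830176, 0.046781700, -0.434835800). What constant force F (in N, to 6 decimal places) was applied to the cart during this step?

ẍ = (ẋ'−ẋ)/dt = (-1.296830176−-0.882895701)/0.022072 = -18.753827
θ̈ = (θ̇'−θ̇)/dt = (-0.434835800−-0.846433836)/0.022072 = 18.647972
sinθ=0.065417, cosθ=0.997858
F = (M+m)·ẍ + m·l·cosθ·θ̈ − m·l·sinθ·θ̇² = -15.151142 + 1.620184 − 0.004081 = -13.535039

F = -13.535039 N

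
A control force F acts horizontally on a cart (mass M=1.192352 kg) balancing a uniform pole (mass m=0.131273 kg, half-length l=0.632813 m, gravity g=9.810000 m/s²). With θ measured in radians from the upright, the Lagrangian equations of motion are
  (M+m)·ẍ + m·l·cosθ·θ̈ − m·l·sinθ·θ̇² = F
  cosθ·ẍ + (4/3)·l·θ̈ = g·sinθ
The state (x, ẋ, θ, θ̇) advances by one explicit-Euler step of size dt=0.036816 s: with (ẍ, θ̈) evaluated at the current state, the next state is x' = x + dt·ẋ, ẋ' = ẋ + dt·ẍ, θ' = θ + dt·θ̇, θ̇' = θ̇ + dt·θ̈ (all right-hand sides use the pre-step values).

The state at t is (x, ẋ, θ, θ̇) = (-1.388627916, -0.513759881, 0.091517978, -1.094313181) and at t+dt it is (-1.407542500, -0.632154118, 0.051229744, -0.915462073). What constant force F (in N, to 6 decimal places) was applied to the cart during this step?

F = -3.863784 N

ẍ = (ẋ'−ẋ)/dt = (-0.632154118−-0.513759881)/0.036816 = -3.215836
θ̈ = (θ̇'−θ̇)/dt = (-0.915462073−-1.094313181)/0.036816 = 4.857972
sinθ=0.091390, cosθ=0.995815
F = (M+m)·ẍ + m·l·cosθ·θ̈ − m·l·sinθ·θ̇² = -4.256562 + 0.401869 − 0.009091 = -3.863784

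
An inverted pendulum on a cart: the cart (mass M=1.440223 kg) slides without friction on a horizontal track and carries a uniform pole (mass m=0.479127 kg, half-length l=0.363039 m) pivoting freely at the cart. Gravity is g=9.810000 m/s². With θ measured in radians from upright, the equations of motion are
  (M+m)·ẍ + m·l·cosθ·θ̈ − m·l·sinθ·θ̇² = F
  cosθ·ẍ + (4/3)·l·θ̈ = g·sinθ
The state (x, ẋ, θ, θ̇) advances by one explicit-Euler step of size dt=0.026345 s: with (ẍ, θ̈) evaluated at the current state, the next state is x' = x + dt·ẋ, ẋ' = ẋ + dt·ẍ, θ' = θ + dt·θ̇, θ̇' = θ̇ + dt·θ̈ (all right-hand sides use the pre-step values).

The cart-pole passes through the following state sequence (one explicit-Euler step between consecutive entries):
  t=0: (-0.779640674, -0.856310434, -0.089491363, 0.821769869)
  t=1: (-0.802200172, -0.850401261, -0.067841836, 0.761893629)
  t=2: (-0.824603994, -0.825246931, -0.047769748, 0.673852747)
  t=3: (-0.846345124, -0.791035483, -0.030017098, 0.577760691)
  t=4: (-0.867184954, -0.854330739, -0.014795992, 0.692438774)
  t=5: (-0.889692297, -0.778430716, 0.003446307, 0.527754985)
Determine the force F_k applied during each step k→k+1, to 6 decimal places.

step 0→1:
  ẍ = (ẋ'−ẋ)/dt = (-0.850401261−-0.856310434)/0.026345 = 0.224300
  θ̈ = (θ̇'−θ̇)/dt = (0.761893629−0.821769869)/0.026345 = -2.272774
  sinθ=-0.089372, cosθ=0.995998
  F = (M+m)·ẍ + m·l·cosθ·θ̈ − m·l·sinθ·θ̇² = 0.430509 + -0.393748 − -0.010498 = 0.047259
step 1→2:
  ẍ = (ẋ'−ẋ)/dt = (-0.825246931−-0.850401261)/0.026345 = 0.954805
  θ̈ = (θ̇'−θ̇)/dt = (0.673852747−0.761893629)/0.026345 = -3.341844
  sinθ=-0.067790, cosθ=0.997700
  F = (M+m)·ẍ + m·l·cosθ·θ̈ − m·l·sinθ·θ̇² = 1.832604 + -0.579949 − -0.006845 = 1.259500
step 2→3:
  ẍ = (ẋ'−ẋ)/dt = (-0.791035483−-0.825246931)/0.026345 = 1.298594
  θ̈ = (θ̇'−θ̇)/dt = (0.577760691−0.673852747)/0.026345 = -3.647449
  sinθ=-0.047752, cosθ=0.998859
  F = (M+m)·ẍ + m·l·cosθ·θ̈ − m·l·sinθ·θ̇² = 2.492456 + -0.633720 − -0.003772 = 1.862507
step 3→4:
  ẍ = (ẋ'−ẋ)/dt = (-0.854330739−-0.791035483)/0.026345 = -2.402553
  θ̈ = (θ̇'−θ̇)/dt = (0.692438774−0.577760691)/0.026345 = 4.352935
  sinθ=-0.030013, cosθ=0.999550
  F = (M+m)·ẍ + m·l·cosθ·θ̈ − m·l·sinθ·θ̇² = -4.611340 + 0.756816 − -0.001743 = -3.852781
step 4→5:
  ẍ = (ẋ'−ẋ)/dt = (-0.778430716−-0.854330739)/0.026345 = 2.881003
  θ̈ = (θ̇'−θ̇)/dt = (0.527754985−0.692438774)/0.026345 = -6.251045
  sinθ=-0.014795, cosθ=0.999891
  F = (M+m)·ẍ + m·l·cosθ·θ̈ − m·l·sinθ·θ̇² = 5.529653 + -1.087199 − -0.001234 = 4.443688

F_0 = 0.047259 N
F_1 = 1.259500 N
F_2 = 1.862507 N
F_3 = -3.852781 N
F_4 = 4.443688 N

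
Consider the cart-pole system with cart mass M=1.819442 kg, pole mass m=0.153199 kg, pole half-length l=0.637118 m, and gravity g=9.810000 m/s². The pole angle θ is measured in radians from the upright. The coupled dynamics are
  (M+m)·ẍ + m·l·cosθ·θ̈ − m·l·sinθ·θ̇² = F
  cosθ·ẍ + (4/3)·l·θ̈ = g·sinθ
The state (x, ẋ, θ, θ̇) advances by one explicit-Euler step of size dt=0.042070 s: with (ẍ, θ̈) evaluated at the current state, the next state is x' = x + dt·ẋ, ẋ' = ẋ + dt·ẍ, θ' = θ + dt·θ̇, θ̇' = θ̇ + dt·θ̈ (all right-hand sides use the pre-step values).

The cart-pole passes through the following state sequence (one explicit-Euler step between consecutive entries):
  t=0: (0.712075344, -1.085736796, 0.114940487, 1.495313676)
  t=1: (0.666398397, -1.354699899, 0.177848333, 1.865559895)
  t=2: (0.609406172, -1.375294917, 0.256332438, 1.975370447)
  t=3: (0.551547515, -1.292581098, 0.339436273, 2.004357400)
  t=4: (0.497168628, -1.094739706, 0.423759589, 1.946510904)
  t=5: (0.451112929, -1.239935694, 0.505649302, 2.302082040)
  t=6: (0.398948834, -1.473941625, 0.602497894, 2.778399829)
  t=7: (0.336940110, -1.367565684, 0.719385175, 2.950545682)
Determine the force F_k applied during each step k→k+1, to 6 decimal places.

step 0→1:
  ẍ = (ẋ'−ẋ)/dt = (-1.354699899−-1.085736796)/0.042070 = -6.393228
  θ̈ = (θ̇'−θ̇)/dt = (1.865559895−1.495313676)/0.042070 = 8.800718
  sinθ=0.114688, cosθ=0.993402
  F = (M+m)·ẍ + m·l·cosθ·θ̈ − m·l·sinθ·θ̇² = -12.611544 + 0.853333 − 0.025030 = -11.783240
step 1→2:
  ẍ = (ẋ'−ẋ)/dt = (-1.375294917−-1.354699899)/0.042070 = -0.489542
  θ̈ = (θ̇'−θ̇)/dt = (1.975370447−1.865559895)/0.042070 = 2.610187
  sinθ=0.176912, cosθ=0.984227
  F = (M+m)·ẍ + m·l·cosθ·θ̈ − m·l·sinθ·θ̇² = -0.965690 + 0.250751 − 0.060097 = -0.775036
step 2→3:
  ẍ = (ẋ'−ẋ)/dt = (-1.292581098−-1.375294917)/0.042070 = 1.966100
  θ̈ = (θ̇'−θ̇)/dt = (2.004357400−1.975370447)/0.042070 = 0.689017
  sinθ=0.253535, cosθ=0.967326
  F = (M+m)·ẍ + m·l·cosθ·θ̈ − m·l·sinθ·θ̇² = 3.878409 + 0.065055 − 0.096563 = 3.846901
step 3→4:
  ẍ = (ẋ'−ẋ)/dt = (-1.094739706−-1.292581098)/0.042070 = 4.702672
  θ̈ = (θ̇'−θ̇)/dt = (1.946510904−2.004357400)/0.042070 = -1.375006
  sinθ=0.332956, cosθ=0.942943
  F = (M+m)·ẍ + m·l·cosθ·θ̈ − m·l·sinθ·θ̇² = 9.276683 + -0.126551 − 0.130561 = 9.019571
step 4→5:
  ẍ = (ẋ'−ẋ)/dt = (-1.239935694−-1.094739706)/0.042070 = -3.451295
  θ̈ = (θ̇'−θ̇)/dt = (2.302082040−1.946510904)/0.042070 = 8.451893
  sinθ=0.411190, cosθ=0.911549
  F = (M+m)·ẍ + m·l·cosθ·θ̈ − m·l·sinθ·θ̇² = -6.808166 + 0.751986 − 0.152066 = -6.208246
step 5→6:
  ẍ = (ẋ'−ẋ)/dt = (-1.473941625−-1.239935694)/0.042070 = -5.562299
  θ̈ = (θ̇'−θ̇)/dt = (2.778399829−2.302082040)/0.042070 = 11.322030
  sinθ=0.484376, cosθ=0.874860
  F = (M+m)·ẍ + m·l·cosθ·θ̈ − m·l·sinθ·θ̇² = -10.972420 + 0.966805 − 0.250553 = -10.256168
step 6→7:
  ẍ = (ẋ'−ẋ)/dt = (-1.367565684−-1.473941625)/0.042070 = 2.528546
  θ̈ = (θ̇'−θ̇)/dt = (2.950545682−2.778399829)/0.042070 = 4.091891
  sinθ=0.566702, cosθ=0.823923
  F = (M+m)·ẍ + m·l·cosθ·θ̈ − m·l·sinθ·θ̇² = 4.987914 + 0.329068 − 0.426993 = 4.889990

F_0 = -11.783240 N
F_1 = -0.775036 N
F_2 = 3.846901 N
F_3 = 9.019571 N
F_4 = -6.208246 N
F_5 = -10.256168 N
F_6 = 4.889990 N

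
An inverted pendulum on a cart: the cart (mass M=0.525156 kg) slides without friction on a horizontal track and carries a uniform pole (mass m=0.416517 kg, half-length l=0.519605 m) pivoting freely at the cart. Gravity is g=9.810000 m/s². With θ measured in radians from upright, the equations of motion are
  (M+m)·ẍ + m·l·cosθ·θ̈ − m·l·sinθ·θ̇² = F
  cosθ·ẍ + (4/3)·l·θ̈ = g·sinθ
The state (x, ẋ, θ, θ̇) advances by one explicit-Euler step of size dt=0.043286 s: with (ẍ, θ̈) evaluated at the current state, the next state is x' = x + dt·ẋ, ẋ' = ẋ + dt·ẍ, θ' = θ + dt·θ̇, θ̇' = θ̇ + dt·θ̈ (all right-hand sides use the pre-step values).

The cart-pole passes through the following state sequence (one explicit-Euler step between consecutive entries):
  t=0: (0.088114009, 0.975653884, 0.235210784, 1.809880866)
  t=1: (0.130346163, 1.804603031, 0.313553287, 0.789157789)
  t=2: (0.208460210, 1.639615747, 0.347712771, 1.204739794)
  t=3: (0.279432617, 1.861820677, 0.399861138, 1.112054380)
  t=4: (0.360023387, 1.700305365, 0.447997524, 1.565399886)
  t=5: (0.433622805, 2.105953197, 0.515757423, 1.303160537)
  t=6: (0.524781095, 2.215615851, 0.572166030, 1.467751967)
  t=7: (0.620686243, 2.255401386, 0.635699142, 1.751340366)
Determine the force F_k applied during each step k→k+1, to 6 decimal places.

F_0 = 12.905348 N
F_1 = -1.654271 N
F_2 = 4.291280 N
F_3 = -1.530043 N
F_4 = 7.413242 N
F_5 = 2.920296 N
F_6 = 1.805148 N

step 0→1:
  ẍ = (ẋ'−ẋ)/dt = (1.804603031−0.975653884)/0.043286 = 19.150514
  θ̈ = (θ̇'−θ̇)/dt = (0.789157789−1.809880866)/0.043286 = -23.580906
  sinθ=0.233048, cosθ=0.972465
  F = (M+m)·ẍ + m·l·cosθ·θ̈ − m·l·sinθ·θ̇² = 18.033522 + -4.962958 − 0.165216 = 12.905348
step 1→2:
  ẍ = (ẋ'−ẋ)/dt = (1.639615747−1.804603031)/0.043286 = -3.811562
  θ̈ = (θ̇'−θ̇)/dt = (1.204739794−0.789157789)/0.043286 = 9.600841
  sinθ=0.308441, cosθ=0.951244
  F = (M+m)·ẍ + m·l·cosθ·θ̈ − m·l·sinθ·θ̇² = -3.589245 + 1.976547 − 0.041572 = -1.654271
step 2→3:
  ẍ = (ẋ'−ẋ)/dt = (1.861820677−1.639615747)/0.043286 = 5.133413
  θ̈ = (θ̇'−θ̇)/dt = (1.112054380−1.204739794)/0.043286 = -2.141233
  sinθ=0.340748, cosθ=0.940155
  F = (M+m)·ẍ + m·l·cosθ·θ̈ − m·l·sinθ·θ̇² = 4.833997 + -0.435682 − 0.107035 = 4.291280
step 3→4:
  ẍ = (ẋ'−ẋ)/dt = (1.700305365−1.861820677)/0.043286 = -3.731352
  θ̈ = (θ̇'−θ̇)/dt = (1.565399886−1.112054380)/0.043286 = 10.473259
  sinθ=0.389290, cosθ=0.921115
  F = (M+m)·ẍ + m·l·cosθ·θ̈ − m·l·sinθ·θ̇² = -3.513714 + 2.087862 − 0.104191 = -1.530043
step 4→5:
  ẍ = (ẋ'−ẋ)/dt = (2.105953197−1.700305365)/0.043286 = 9.371340
  θ̈ = (θ̇'−θ̇)/dt = (1.303160537−1.565399886)/0.043286 = -6.058295
  sinθ=0.433162, cosθ=0.901316
  F = (M+m)·ẍ + m·l·cosθ·θ̈ − m·l·sinθ·θ̇² = 8.824738 + -1.181772 − 0.229724 = 7.413242
step 5→6:
  ẍ = (ẋ'−ẋ)/dt = (2.215615851−2.105953197)/0.043286 = 2.533444
  θ̈ = (θ̇'−θ̇)/dt = (1.467751967−1.303160537)/0.043286 = 3.802417
  sinθ=0.493194, cosθ=0.869919
  F = (M+m)·ẍ + m·l·cosθ·θ̈ − m·l·sinθ·θ̇² = 2.385676 + 0.715888 − 0.181267 = 2.920296
step 6→7:
  ẍ = (ẋ'−ẋ)/dt = (2.255401386−2.215615851)/0.043286 = 0.919132
  θ̈ = (θ̇'−θ̇)/dt = (1.751340366−1.467751967)/0.043286 = 6.551504
  sinθ=0.541454, cosθ=0.840730
  F = (M+m)·ẍ + m·l·cosθ·θ̈ − m·l·sinθ·θ̇² = 0.865522 + 1.192075 − 0.252449 = 1.805148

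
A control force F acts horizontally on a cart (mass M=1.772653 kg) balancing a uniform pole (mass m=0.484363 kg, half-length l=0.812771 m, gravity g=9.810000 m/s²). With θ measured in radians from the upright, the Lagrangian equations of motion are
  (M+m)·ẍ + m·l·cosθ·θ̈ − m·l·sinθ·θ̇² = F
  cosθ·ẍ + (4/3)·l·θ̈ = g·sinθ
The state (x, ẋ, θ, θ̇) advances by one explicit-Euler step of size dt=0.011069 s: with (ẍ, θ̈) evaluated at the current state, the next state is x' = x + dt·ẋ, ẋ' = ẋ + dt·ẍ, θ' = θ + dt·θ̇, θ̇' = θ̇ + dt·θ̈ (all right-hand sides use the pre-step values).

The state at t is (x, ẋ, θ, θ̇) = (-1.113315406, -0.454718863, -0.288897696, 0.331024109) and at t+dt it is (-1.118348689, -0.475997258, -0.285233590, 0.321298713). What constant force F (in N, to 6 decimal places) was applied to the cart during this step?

ẍ = (ẋ'−ẋ)/dt = (-0.475997258−-0.454718863)/0.011069 = -1.922341
θ̈ = (θ̇'−θ̇)/dt = (0.321298713−0.331024109)/0.011069 = -0.878616
sinθ=-0.284896, cosθ=0.958558
F = (M+m)·ẍ + m·l·cosθ·θ̈ − m·l·sinθ·θ̇² = -4.338755 + -0.331556 − -0.012290 = -4.658021

F = -4.658021 N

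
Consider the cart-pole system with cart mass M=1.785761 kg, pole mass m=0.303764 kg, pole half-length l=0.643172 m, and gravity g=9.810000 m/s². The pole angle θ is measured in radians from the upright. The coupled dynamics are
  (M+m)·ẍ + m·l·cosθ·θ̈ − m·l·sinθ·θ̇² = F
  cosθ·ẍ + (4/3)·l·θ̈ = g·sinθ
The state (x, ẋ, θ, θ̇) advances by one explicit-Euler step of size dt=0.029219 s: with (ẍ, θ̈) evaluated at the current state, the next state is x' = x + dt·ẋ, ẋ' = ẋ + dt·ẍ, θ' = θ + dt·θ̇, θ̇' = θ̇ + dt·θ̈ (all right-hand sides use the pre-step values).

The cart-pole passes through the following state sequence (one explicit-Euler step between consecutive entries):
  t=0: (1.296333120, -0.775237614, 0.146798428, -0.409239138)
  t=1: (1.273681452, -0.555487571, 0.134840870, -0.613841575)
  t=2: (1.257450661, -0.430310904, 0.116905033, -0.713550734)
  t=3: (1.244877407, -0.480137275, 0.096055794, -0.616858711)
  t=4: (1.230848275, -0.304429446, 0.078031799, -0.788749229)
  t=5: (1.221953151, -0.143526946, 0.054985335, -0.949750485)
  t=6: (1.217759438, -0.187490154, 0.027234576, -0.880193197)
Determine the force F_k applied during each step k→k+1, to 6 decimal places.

F_0 = 14.356741 N
F_1 = 8.281153 N
F_2 = -2.932696 N
F_3 = 11.414138 N
F_4 = 10.423815 N
F_5 = -2.689215 N

step 0→1:
  ẍ = (ẋ'−ẋ)/dt = (-0.555487571−-0.775237614)/0.029219 = 7.520793
  θ̈ = (θ̇'−θ̇)/dt = (-0.613841575−-0.409239138)/0.029219 = -7.002376
  sinθ=0.146272, cosθ=0.989244
  F = (M+m)·ẍ + m·l·cosθ·θ̈ − m·l·sinθ·θ̇² = 15.714884 + -1.353357 − 0.004786 = 14.356741
step 1→2:
  ẍ = (ẋ'−ẋ)/dt = (-0.430310904−-0.555487571)/0.029219 = 4.284085
  θ̈ = (θ̇'−θ̇)/dt = (-0.713550734−-0.613841575)/0.029219 = -3.412477
  sinθ=0.134433, cosθ=0.990923
  F = (M+m)·ẍ + m·l·cosθ·θ̈ − m·l·sinθ·θ̇² = 8.951702 + -0.660652 − 0.009896 = 8.281153
step 2→3:
  ẍ = (ẋ'−ẋ)/dt = (-0.480137275−-0.430310904)/0.029219 = -1.705273
  θ̈ = (θ̇'−θ̇)/dt = (-0.616858711−-0.713550734)/0.029219 = 3.309217
  sinθ=0.116639, cosθ=0.993174
  F = (M+m)·ẍ + m·l·cosθ·θ̈ − m·l·sinθ·θ̇² = -3.563210 + 0.642117 − 0.011603 = -2.932696
step 3→4:
  ẍ = (ẋ'−ẋ)/dt = (-0.304429446−-0.480137275)/0.029219 = 6.013479
  θ̈ = (θ̇'−θ̇)/dt = (-0.788749229−-0.616858711)/0.029219 = -5.882834
  sinθ=0.095908, cosθ=0.995390
  F = (M+m)·ẍ + m·l·cosθ·θ̈ − m·l·sinθ·θ̇² = 12.565314 + -1.144046 − 0.007130 = 11.414138
step 4→5:
  ẍ = (ẋ'−ẋ)/dt = (-0.143526946−-0.304429446)/0.029219 = 5.506776
  θ̈ = (θ̇'−θ̇)/dt = (-0.949750485−-0.788749229)/0.029219 = -5.510156
  sinθ=0.077953, cosθ=0.996957
  F = (M+m)·ẍ + m·l·cosθ·θ̈ − m·l·sinθ·θ̇² = 11.506547 + -1.073257 − 0.009475 = 10.423815
step 5→6:
  ẍ = (ẋ'−ẋ)/dt = (-0.187490154−-0.143526946)/0.029219 = -1.504610
  θ̈ = (θ̇'−θ̇)/dt = (-0.880193197−-0.949750485)/0.029219 = 2.380550
  sinθ=0.054958, cosθ=0.998489
  F = (M+m)·ẍ + m·l·cosθ·θ̈ − m·l·sinθ·θ̇² = -3.143921 + 0.464391 − 0.009685 = -2.689215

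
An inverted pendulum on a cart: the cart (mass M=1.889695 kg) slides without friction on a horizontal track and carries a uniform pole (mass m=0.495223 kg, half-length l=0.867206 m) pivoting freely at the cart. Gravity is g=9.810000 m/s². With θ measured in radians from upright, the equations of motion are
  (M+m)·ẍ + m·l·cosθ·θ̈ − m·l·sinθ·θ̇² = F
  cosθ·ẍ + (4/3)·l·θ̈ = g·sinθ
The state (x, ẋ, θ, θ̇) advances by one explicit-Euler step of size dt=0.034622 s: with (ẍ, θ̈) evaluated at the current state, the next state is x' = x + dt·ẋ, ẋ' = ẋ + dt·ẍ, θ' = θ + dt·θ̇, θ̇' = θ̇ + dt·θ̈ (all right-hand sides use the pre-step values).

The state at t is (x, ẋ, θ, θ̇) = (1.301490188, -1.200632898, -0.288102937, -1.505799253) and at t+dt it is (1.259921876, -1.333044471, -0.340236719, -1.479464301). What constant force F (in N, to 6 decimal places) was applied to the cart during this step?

F = -8.531217 N

ẍ = (ẋ'−ẋ)/dt = (-1.333044471−-1.200632898)/0.034622 = -3.824492
θ̈ = (θ̇'−θ̇)/dt = (-1.479464301−-1.505799253)/0.034622 = 0.760642
sinθ=-0.284134, cosθ=0.958785
F = (M+m)·ẍ + m·l·cosθ·θ̈ − m·l·sinθ·θ̇² = -9.121101 + 0.313202 − -0.276682 = -8.531217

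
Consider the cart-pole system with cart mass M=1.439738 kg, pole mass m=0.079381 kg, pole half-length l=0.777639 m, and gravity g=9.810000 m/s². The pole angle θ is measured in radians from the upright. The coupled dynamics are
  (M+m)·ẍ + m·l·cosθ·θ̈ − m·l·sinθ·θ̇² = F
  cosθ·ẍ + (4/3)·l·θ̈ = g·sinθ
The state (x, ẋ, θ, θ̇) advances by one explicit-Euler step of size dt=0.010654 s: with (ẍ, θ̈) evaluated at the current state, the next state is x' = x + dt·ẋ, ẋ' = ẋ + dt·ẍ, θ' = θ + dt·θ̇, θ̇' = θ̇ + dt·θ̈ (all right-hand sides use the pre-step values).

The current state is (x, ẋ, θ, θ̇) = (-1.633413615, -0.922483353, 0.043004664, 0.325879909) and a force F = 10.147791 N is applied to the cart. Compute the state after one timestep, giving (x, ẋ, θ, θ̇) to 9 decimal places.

(-1.643241753, -0.848597760, 0.046476589, 0.259019834)

sinθ=0.042991410, cosθ=0.999075442
temp = (F + m·l·θ̇²·sinθ)/(M+m) = (10.147791 + 0.000281833)/1.519119 = 6.680235605
θ̈ = (g·sinθ − cosθ·temp)/(l·(4/3 − m·cos²θ/(M+m))) = -6.275584312
ẍ = temp − m·l·θ̈·cosθ/(M+m) = 6.935009693
Euler: x'=-1.633413615+0.010654·-0.922483353=-1.643241753, ẋ'=-0.922483353+0.010654·6.935009693=-0.848597760
       θ'=0.043004664+0.010654·0.325879909=0.046476589, θ̇'=0.325879909+0.010654·-6.275584312=0.259019834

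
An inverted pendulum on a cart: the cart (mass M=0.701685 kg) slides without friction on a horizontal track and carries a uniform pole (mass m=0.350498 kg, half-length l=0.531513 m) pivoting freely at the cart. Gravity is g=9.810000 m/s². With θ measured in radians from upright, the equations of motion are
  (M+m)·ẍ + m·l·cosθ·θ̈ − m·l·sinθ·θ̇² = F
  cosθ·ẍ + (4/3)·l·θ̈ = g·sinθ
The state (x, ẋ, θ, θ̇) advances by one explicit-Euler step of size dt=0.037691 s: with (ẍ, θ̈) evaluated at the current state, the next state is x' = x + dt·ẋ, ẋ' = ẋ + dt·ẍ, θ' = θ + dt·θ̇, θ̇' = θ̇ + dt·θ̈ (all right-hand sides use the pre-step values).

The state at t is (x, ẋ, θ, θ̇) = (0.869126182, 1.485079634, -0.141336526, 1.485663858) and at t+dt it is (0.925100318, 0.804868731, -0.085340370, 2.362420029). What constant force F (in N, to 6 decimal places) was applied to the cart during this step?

ẍ = (ẋ'−ẋ)/dt = (0.804868731−1.485079634)/0.037691 = -18.047038
θ̈ = (θ̇'−θ̇)/dt = (2.362420029−1.485663858)/0.037691 = 23.261685
sinθ=-0.140866, cosθ=0.990029
F = (M+m)·ẍ + m·l·cosθ·θ̈ − m·l·sinθ·θ̇² = -18.988786 + 4.290307 − -0.057923 = -14.640557

F = -14.640557 N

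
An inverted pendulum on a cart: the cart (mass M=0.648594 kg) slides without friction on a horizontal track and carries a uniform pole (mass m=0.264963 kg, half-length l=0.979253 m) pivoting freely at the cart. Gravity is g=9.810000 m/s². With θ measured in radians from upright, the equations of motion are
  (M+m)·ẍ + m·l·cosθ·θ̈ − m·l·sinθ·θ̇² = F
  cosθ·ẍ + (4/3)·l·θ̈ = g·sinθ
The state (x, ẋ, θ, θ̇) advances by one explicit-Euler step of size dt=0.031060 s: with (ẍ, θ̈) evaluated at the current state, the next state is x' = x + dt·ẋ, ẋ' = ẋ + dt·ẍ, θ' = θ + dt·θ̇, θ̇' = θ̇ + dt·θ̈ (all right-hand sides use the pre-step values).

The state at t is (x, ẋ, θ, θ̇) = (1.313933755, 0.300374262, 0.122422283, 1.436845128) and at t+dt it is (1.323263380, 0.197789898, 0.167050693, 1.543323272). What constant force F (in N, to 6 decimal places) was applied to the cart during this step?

ẍ = (ẋ'−ẋ)/dt = (0.197789898−0.300374262)/0.031060 = -3.302781
θ̈ = (θ̇'−θ̇)/dt = (1.543323272−1.436845128)/0.031060 = 3.428144
sinθ=0.122117, cosθ=0.992516
F = (M+m)·ẍ + m·l·cosθ·θ̈ − m·l·sinθ·θ̇² = -3.017278 + 0.882829 − 0.065415 = -2.199864

F = -2.199864 N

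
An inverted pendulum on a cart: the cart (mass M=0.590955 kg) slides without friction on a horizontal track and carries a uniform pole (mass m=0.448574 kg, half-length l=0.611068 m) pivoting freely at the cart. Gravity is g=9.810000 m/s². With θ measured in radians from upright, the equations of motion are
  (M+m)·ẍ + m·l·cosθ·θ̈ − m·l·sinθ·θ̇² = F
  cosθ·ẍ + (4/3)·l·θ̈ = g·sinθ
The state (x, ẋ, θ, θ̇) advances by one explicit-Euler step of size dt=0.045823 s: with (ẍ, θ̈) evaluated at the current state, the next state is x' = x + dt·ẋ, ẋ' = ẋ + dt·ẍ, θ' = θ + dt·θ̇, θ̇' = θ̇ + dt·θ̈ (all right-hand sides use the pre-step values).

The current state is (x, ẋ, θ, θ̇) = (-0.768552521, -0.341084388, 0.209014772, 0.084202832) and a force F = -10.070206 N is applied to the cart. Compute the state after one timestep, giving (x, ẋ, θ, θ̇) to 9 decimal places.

(-0.784182031, -1.026894523, 0.212873198, 1.022099873)

sinθ=0.207496215, cosθ=0.978235821
temp = (F + m·l·θ̇²·sinθ)/(M+m) = (-10.070206 + 0.000403262)/1.039529 = -9.686889676
θ̈ = (g·sinθ − cosθ·temp)/(l·(4/3 − m·cos²θ/(M+m))) = 20.467822729
ẍ = temp − m·l·θ̈·cosθ/(M+m) = -14.966504482
Euler: x'=-0.768552521+0.045823·-0.341084388=-0.784182031, ẋ'=-0.341084388+0.045823·-14.966504482=-1.026894523
       θ'=0.209014772+0.045823·0.084202832=0.212873198, θ̇'=0.084202832+0.045823·20.467822729=1.022099873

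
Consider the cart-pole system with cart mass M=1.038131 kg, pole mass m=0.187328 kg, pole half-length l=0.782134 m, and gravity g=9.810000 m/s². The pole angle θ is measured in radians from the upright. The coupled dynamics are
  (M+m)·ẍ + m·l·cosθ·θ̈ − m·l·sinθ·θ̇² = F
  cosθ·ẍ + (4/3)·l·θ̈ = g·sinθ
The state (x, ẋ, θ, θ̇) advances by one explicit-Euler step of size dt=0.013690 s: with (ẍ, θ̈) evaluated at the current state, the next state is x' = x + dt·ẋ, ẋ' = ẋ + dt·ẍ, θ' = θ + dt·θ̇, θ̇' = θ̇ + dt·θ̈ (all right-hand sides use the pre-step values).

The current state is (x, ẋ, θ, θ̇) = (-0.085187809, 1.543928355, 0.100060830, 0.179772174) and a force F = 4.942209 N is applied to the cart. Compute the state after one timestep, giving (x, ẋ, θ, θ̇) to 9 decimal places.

sinθ=0.099893943, cosθ=0.994998091
temp = (F + m·l·θ̇²·sinθ)/(M+m) = (4.942209 + 0.000473007)/1.225459 = 4.033331191
θ̈ = (g·sinθ − cosθ·temp)/(l·(4/3 − m·cos²θ/(M+m))) = -3.280981490
ẍ = temp − m·l·θ̈·cosθ/(M+m) = 4.423642472
Euler: x'=-0.085187809+0.013690·1.543928355=-0.064051430, ẋ'=1.543928355+0.013690·4.423642472=1.604488020
       θ'=0.100060830+0.013690·0.179772174=0.102521911, θ̇'=0.179772174+0.013690·-3.280981490=0.134855537

(-0.064051430, 1.604488020, 0.102521911, 0.134855537)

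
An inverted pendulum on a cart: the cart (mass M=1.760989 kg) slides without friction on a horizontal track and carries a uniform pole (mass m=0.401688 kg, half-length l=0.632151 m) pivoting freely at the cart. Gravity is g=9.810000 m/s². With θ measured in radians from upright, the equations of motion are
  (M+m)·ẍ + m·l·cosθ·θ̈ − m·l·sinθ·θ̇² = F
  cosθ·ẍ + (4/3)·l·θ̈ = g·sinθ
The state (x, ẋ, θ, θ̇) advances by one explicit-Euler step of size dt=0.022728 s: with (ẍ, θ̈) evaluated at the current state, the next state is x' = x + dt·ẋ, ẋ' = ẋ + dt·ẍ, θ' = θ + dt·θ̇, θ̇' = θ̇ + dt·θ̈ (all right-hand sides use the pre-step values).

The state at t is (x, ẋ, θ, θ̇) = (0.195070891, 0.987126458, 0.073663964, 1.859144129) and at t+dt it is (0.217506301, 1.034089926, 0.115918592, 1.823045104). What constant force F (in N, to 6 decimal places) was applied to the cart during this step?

ẍ = (ẋ'−ẋ)/dt = (1.034089926−0.987126458)/0.022728 = 2.066326
θ̈ = (θ̇'−θ̇)/dt = (1.823045104−1.859144129)/0.022728 = -1.588306
sinθ=0.073597, cosθ=0.997288
F = (M+m)·ẍ + m·l·cosθ·θ̈ − m·l·sinθ·θ̇² = 4.468797 + -0.402221 − 0.064595 = 4.001981

F = 4.001981 N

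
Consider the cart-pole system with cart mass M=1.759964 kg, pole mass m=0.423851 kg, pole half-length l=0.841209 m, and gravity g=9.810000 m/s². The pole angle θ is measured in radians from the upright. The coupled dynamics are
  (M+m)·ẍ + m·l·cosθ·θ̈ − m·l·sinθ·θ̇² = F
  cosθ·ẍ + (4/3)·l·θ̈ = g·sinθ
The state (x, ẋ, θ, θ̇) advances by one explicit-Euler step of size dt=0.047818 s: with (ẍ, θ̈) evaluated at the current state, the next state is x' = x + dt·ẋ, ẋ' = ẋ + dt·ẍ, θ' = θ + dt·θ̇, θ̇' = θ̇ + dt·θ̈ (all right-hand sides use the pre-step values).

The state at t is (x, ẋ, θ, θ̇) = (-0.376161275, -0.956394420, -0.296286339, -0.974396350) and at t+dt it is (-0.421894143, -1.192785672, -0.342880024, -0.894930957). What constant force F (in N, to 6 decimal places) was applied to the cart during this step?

ẍ = (ẋ'−ẋ)/dt = (-1.192785672−-0.956394420)/0.047818 = -4.943562
θ̈ = (θ̇'−θ̇)/dt = (-0.894930957−-0.974396350)/0.047818 = 1.661830
sinθ=-0.291970, cosθ=0.956427
F = (M+m)·ẍ + m·l·cosθ·θ̈ − m·l·sinθ·θ̇² = -10.795825 + 0.566703 − -0.098839 = -10.130283

F = -10.130283 N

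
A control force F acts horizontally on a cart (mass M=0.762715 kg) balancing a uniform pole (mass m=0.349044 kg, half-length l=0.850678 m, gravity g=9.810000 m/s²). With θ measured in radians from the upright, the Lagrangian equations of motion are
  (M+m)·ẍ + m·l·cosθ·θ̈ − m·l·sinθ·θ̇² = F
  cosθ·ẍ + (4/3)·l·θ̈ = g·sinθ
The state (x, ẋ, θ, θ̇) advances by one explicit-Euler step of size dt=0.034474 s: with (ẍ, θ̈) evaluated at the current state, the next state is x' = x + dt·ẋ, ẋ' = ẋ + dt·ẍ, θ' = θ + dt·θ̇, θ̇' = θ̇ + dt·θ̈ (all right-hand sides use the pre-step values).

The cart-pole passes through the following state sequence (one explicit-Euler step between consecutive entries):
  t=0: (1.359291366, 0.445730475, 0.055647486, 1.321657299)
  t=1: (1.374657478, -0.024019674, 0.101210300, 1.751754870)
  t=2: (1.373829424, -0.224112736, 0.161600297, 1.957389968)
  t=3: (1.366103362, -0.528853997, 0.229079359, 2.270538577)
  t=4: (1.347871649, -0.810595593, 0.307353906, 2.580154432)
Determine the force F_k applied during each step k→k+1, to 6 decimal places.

step 0→1:
  ẍ = (ẋ'−ẋ)/dt = (-0.024019674−0.445730475)/0.034474 = -13.626215
  θ̈ = (θ̇'−θ̇)/dt = (1.751754870−1.321657299)/0.034474 = 12.475998
  sinθ=0.055619, cosθ=0.998452
  F = (M+m)·ẍ + m·l·cosθ·θ̈ − m·l·sinθ·θ̇² = -15.149068 + 3.698690 − 0.028847 = -11.479225
step 1→2:
  ẍ = (ẋ'−ẋ)/dt = (-0.224112736−-0.024019674)/0.034474 = -5.804173
  θ̈ = (θ̇'−θ̇)/dt = (1.957389968−1.751754870)/0.034474 = 5.964933
  sinθ=0.101038, cosθ=0.994883
  F = (M+m)·ẍ + m·l·cosθ·θ̈ − m·l·sinθ·θ̇² = -6.452842 + 1.762068 − 0.092061 = -4.782834
step 2→3:
  ẍ = (ẋ'−ẋ)/dt = (-0.528853997−-0.224112736)/0.034474 = -8.839742
  θ̈ = (θ̇'−θ̇)/dt = (2.270538577−1.957389968)/0.034474 = 9.083617
  sinθ=0.160898, cosθ=0.986971
  F = (M+m)·ẍ + m·l·cosθ·θ̈ − m·l·sinθ·θ̇² = -9.827663 + 2.662003 − 0.183042 = -7.348701
step 3→4:
  ẍ = (ẋ'−ẋ)/dt = (-0.810595593−-0.528853997)/0.034474 = -8.172582
  θ̈ = (θ̇'−θ̇)/dt = (2.580154432−2.270538577)/0.034474 = 8.981141
  sinθ=0.227081, cosθ=0.973876
  F = (M+m)·ẍ + m·l·cosθ·θ̈ − m·l·sinθ·θ̇² = -9.085942 + 2.597051 − 0.347603 = -6.836494

F_0 = -11.479225 N
F_1 = -4.782834 N
F_2 = -7.348701 N
F_3 = -6.836494 N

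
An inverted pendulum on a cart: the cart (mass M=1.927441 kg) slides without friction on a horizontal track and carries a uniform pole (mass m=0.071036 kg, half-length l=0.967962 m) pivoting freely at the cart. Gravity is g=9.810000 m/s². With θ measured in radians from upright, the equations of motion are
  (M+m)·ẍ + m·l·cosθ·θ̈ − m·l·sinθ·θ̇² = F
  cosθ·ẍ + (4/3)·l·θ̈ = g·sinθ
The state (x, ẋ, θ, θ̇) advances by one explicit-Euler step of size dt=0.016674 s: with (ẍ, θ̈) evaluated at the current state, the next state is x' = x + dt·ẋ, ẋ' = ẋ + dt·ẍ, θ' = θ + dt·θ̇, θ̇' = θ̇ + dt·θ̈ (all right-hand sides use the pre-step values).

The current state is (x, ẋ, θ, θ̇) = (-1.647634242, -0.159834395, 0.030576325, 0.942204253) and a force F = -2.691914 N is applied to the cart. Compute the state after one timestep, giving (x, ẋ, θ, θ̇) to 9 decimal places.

sinθ=0.030571561, cosθ=0.999532581
temp = (F + m·l·θ̇²·sinθ)/(M+m) = (-2.691914 + 0.001866141)/1.998477 = -1.346048946
θ̈ = (g·sinθ − cosθ·temp)/(l·(4/3 − m·cos²θ/(M+m))) = 1.309721330
ẍ = temp − m·l·θ̈·cosθ/(M+m) = -1.391090514
Euler: x'=-1.647634242+0.016674·-0.159834395=-1.650299321, ẋ'=-0.159834395+0.016674·-1.391090514=-0.183029438
       θ'=0.030576325+0.016674·0.942204253=0.046286639, θ̇'=0.942204253+0.016674·1.309721330=0.964042546

(-1.650299321, -0.183029438, 0.046286639, 0.964042546)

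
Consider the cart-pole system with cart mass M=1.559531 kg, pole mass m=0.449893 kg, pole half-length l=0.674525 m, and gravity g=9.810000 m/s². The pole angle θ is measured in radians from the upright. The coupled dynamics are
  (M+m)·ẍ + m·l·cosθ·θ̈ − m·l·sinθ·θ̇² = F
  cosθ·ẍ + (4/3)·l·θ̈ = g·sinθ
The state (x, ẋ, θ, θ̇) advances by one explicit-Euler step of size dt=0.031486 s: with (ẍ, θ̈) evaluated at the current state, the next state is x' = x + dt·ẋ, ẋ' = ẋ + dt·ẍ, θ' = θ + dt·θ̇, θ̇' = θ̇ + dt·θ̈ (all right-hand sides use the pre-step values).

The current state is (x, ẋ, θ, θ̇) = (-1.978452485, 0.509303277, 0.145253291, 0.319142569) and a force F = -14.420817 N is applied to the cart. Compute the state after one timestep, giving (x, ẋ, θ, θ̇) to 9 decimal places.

sinθ=0.144743058, cosθ=0.989469275
temp = (F + m·l·θ̇²·sinθ)/(M+m) = (-14.420817 + 0.004473779)/2.009424 = -7.174365998
θ̈ = (g·sinθ − cosθ·temp)/(l·(4/3 − m·cos²θ/(M+m))) = 11.335500359
ẍ = temp − m·l·θ̈·cosθ/(M+m) = -8.868230668
Euler: x'=-1.978452485+0.031486·0.509303277=-1.962416562, ẋ'=0.509303277+0.031486·-8.868230668=0.230078166
       θ'=0.145253291+0.031486·0.319142569=0.155301814, θ̇'=0.319142569+0.031486·11.335500359=0.676052133

(-1.962416562, 0.230078166, 0.155301814, 0.676052133)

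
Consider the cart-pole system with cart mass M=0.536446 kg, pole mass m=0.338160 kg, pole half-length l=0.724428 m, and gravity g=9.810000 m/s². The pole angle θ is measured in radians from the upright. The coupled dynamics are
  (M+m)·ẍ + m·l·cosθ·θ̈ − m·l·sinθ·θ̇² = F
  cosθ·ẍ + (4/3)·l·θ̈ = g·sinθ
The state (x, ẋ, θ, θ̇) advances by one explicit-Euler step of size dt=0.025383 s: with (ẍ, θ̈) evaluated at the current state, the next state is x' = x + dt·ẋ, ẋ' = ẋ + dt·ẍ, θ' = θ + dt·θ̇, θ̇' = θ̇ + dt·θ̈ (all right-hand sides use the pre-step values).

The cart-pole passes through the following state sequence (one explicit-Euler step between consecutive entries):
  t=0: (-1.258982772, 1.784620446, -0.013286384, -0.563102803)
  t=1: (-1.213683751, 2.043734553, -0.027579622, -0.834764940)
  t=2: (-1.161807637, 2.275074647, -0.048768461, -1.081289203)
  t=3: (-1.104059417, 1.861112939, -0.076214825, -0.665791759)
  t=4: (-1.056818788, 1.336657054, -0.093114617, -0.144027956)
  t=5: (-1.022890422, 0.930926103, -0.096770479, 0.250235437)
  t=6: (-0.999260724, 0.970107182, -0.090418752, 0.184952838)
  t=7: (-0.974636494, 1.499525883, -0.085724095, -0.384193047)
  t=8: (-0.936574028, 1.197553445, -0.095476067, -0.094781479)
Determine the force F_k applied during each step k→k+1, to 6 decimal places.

step 0→1:
  ẍ = (ẋ'−ẋ)/dt = (2.043734553−1.784620446)/0.025383 = 10.208175
  θ̈ = (θ̇'−θ̇)/dt = (-0.834764940−-0.563102803)/0.025383 = -10.702523
  sinθ=-0.013286, cosθ=0.999912
  F = (M+m)·ẍ + m·l·cosθ·θ̈ − m·l·sinθ·θ̇² = 8.928131 + -2.621593 − -0.001032 = 6.307570
step 1→2:
  ẍ = (ẋ'−ẋ)/dt = (2.275074647−2.043734553)/0.025383 = 9.113978
  θ̈ = (θ̇'−θ̇)/dt = (-1.081289203−-0.834764940)/0.025383 = -9.712180
  sinθ=-0.027576, cosθ=0.999620
  F = (M+m)·ẍ + m·l·cosθ·θ̈ − m·l·sinθ·θ̇² = 7.971140 + -2.378313 − -0.004707 = 5.597534
step 2→3:
  ẍ = (ẋ'−ẋ)/dt = (1.861112939−2.275074647)/0.025383 = -16.308620
  θ̈ = (θ̇'−θ̇)/dt = (-0.665791759−-1.081289203)/0.025383 = 16.369123
  sinθ=-0.048749, cosθ=0.998811
  F = (M+m)·ẍ + m·l·cosθ·θ̈ − m·l·sinθ·θ̇² = -14.263617 + 4.005218 − -0.013963 = -10.244436
step 3→4:
  ẍ = (ẋ'−ẋ)/dt = (1.336657054−1.861112939)/0.025383 = -20.661698
  θ̈ = (θ̇'−θ̇)/dt = (-0.144027956−-0.665791759)/0.025383 = 20.555640
  sinθ=-0.076141, cosθ=0.997097
  F = (M+m)·ẍ + m·l·cosθ·θ̈ − m·l·sinθ·θ̇² = -18.070845 + 5.020950 − -0.008268 = -13.041627
step 4→5:
  ẍ = (ẋ'−ẋ)/dt = (0.930926103−1.336657054)/0.025383 = -15.984358
  θ̈ = (θ̇'−θ̇)/dt = (0.250235437−-0.144027956)/0.025383 = 15.532577
  sinθ=-0.092980, cosθ=0.995668
  F = (M+m)·ẍ + m·l·cosθ·θ̈ − m·l·sinθ·θ̇² = -13.980015 + 3.788572 − -0.000472 = -10.190971
step 5→6:
  ẍ = (ẋ'−ẋ)/dt = (0.970107182−0.930926103)/0.025383 = 1.543595
  θ̈ = (θ̇'−θ̇)/dt = (0.184952838−0.250235437)/0.025383 = -2.571902
  sinθ=-0.096620, cosθ=0.995321
  F = (M+m)·ẍ + m·l·cosθ·θ̈ − m·l·sinθ·θ̇² = 1.350038 + -0.627098 − -0.001482 = 0.724422
step 6→7:
  ẍ = (ẋ'−ẋ)/dt = (1.499525883−0.970107182)/0.025383 = 20.857215
  θ̈ = (θ̇'−θ̇)/dt = (-0.384193047−0.184952838)/0.025383 = -22.422325
  sinθ=-0.090296, cosθ=0.995915
  F = (M+m)·ẍ + m·l·cosθ·θ̈ − m·l·sinθ·θ̇² = 18.241846 + -5.470416 − -0.000757 = 12.772186
step 7→8:
  ẍ = (ẋ'−ẋ)/dt = (1.197553445−1.499525883)/0.025383 = -11.896641
  θ̈ = (θ̇'−θ̇)/dt = (-0.094781479−-0.384193047)/0.025383 = 11.401787
  sinθ=-0.085619, cosθ=0.996328
  F = (M+m)·ẍ + m·l·cosθ·θ̈ − m·l·sinθ·θ̇² = -10.404874 + 2.782869 − -0.003096 = -7.618909

F_0 = 6.307570 N
F_1 = 5.597534 N
F_2 = -10.244436 N
F_3 = -13.041627 N
F_4 = -10.190971 N
F_5 = 0.724422 N
F_6 = 12.772186 N
F_7 = -7.618909 N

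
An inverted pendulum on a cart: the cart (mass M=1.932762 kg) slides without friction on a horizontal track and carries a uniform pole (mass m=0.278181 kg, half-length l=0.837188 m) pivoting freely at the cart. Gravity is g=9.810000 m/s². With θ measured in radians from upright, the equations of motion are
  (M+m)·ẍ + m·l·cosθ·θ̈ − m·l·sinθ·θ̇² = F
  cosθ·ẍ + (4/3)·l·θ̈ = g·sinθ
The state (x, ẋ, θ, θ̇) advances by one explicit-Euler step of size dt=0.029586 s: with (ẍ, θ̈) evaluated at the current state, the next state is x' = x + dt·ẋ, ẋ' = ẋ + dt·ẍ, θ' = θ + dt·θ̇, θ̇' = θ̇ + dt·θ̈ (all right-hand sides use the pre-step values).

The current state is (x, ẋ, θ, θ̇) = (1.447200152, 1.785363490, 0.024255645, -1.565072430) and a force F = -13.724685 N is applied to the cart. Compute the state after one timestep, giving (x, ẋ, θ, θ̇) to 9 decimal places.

sinθ=0.024253267, cosθ=0.999705846
temp = (F + m·l·θ̇²·sinθ)/(M+m) = (-13.724685 + 0.013835332)/2.210943 = -6.201358275
θ̈ = (g·sinθ − cosθ·temp)/(l·(4/3 − m·cos²θ/(M+m))) = 6.367558317
ẍ = temp − m·l·θ̈·cosθ/(M+m) = -6.871888062
Euler: x'=1.447200152+0.029586·1.785363490=1.500021916, ẋ'=1.785363490+0.029586·-6.871888062=1.582051810
       θ'=0.024255645+0.029586·-1.565072430=-0.022048588, θ̇'=-1.565072430+0.029586·6.367558317=-1.376681850

(1.500021916, 1.582051810, -0.022048588, -1.376681850)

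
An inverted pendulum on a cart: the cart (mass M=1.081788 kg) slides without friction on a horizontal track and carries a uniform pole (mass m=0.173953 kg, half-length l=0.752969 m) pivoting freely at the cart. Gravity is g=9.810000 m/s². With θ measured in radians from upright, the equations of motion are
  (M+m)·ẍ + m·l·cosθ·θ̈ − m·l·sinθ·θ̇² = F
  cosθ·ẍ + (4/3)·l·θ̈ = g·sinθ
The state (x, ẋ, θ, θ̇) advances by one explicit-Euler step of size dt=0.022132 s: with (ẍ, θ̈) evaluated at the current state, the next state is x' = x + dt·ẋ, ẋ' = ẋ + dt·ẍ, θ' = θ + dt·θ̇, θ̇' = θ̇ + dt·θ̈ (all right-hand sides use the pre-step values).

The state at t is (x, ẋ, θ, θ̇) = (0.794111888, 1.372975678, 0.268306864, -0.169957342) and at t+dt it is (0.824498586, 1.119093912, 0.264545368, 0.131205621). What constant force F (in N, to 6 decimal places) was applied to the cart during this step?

F = -12.687358 N

ẍ = (ẋ'−ẋ)/dt = (1.119093912−1.372975678)/0.022132 = -11.471253
θ̈ = (θ̇'−θ̇)/dt = (0.131205621−-0.169957342)/0.022132 = 13.607580
sinθ=0.265099, cosθ=0.964221
F = (M+m)·ẍ + m·l·cosθ·θ̈ − m·l·sinθ·θ̇² = -14.404922 + 1.718567 − 0.001003 = -12.687358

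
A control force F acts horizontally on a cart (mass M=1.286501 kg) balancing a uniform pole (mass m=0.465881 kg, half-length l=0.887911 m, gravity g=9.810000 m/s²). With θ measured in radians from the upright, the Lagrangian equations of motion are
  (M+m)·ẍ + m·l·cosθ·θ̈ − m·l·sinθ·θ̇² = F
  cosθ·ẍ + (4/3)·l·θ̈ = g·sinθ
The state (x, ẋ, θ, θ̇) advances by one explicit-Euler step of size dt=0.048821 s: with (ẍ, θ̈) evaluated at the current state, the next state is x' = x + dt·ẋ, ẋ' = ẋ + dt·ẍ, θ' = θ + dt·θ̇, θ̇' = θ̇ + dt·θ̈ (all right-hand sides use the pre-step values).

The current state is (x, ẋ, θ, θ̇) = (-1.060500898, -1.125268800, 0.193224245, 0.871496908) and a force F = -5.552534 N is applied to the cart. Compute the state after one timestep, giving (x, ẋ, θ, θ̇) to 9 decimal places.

sinθ=0.192024130, cosθ=0.981390204
temp = (F + m·l·θ̇²·sinθ)/(M+m) = (-5.552534 + 0.060329808)/1.752382 = -3.134136388
θ̈ = (g·sinθ − cosθ·temp)/(l·(4/3 − m·cos²θ/(M+m))) = 5.184962067
ẍ = temp − m·l·θ̈·cosθ/(M+m) = -4.335302176
Euler: x'=-1.060500898+0.048821·-1.125268800=-1.115437646, ẋ'=-1.125268800+0.048821·-4.335302176=-1.336922588
       θ'=0.193224245+0.048821·0.871496908=0.235771596, θ̇'=0.871496908+0.048821·5.184962067=1.124631941

(-1.115437646, -1.336922588, 0.235771596, 1.124631941)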